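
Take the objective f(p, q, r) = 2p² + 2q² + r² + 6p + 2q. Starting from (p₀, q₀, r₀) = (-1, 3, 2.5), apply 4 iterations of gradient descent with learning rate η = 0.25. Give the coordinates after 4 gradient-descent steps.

(-1.5, -0.5, 0.15625)

∇f = (4p + 6, 4q + 2, 2r)
Step 1: at (-1, 3, 2.5), ∇f = (2, 14, 5) → (-1, 3, 2.5) − 0.25·(2, 14, 5) = (-1.5, -0.5, 1.25)
Step 2: at (-1.5, -0.5, 1.25), ∇f = (0, 0, 2.5) → (-1.5, -0.5, 1.25) − 0.25·(0, 0, 2.5) = (-1.5, -0.5, 0.625)
Step 3: at (-1.5, -0.5, 0.625), ∇f = (0, 0, 1.25) → (-1.5, -0.5, 0.625) − 0.25·(0, 0, 1.25) = (-1.5, -0.5, 0.3125)
Step 4: at (-1.5, -0.5, 0.3125), ∇f = (0, 0, 0.625) → (-1.5, -0.5, 0.3125) − 0.25·(0, 0, 0.625) = (-1.5, -0.5, 0.15625)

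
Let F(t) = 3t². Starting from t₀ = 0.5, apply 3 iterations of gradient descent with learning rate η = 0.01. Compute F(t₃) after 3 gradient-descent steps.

F′(t) = 6t
Step 1: F′(0.5) = 3; t₁ = 0.5 − 0.01·3 = 0.47
Step 2: F′(0.47) = 2.82; t₂ = 0.47 − 0.01·2.82 = 0.4418
Step 3: F′(0.4418) = 2.6508; t₃ = 0.4418 − 0.01·2.6508 = 0.415292
F(0.415292) = 0.517402335792

0.517402335792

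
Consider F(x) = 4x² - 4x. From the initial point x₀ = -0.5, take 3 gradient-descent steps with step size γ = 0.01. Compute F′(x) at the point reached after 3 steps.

F′(x) = 8x - 4
Step 1: F′(-0.5) = -8; x₁ = -0.5 − 0.01·(-8) = -0.42
Step 2: F′(-0.42) = -7.36; x₂ = -0.42 − 0.01·(-7.36) = -0.3464
Step 3: F′(-0.3464) = -6.7712; x₃ = -0.3464 − 0.01·(-6.7712) = -0.278688
F′(x) at (-0.278688) = -6.229504

-6.229504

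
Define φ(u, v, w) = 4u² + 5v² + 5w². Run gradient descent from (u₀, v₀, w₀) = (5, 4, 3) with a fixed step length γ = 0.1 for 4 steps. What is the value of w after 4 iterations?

∇φ = (8u, 10v, 10w)
(u₁, v₁, w₁) = (5, 4, 3) − 0.1·(40, 40, 30) = (1, 0, 0)
(u₂, v₂, w₂) = (1, 0, 0) − 0.1·(8, 0, 0) = (0.2, 0, 0)
(u₃, v₃, w₃) = (0.2, 0, 0) − 0.1·(1.6, 0, 0) = (0.04, 0, 0)
(u₄, v₄, w₄) = (0.04, 0, 0) − 0.1·(0.32, 0, 0) = (0.008, 0, 0)
w = 0

0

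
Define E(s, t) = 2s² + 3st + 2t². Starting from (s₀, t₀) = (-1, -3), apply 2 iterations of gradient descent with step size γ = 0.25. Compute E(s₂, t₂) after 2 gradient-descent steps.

9.17578125

∇E = (4s + 3t, 3s + 4t)
Step 1: at (-1, -3), ∇E = (-13, -15) → (-1, -3) − 0.25·(-13, -15) = (2.25, 0.75)
Step 2: at (2.25, 0.75), ∇E = (11.25, 9.75) → (2.25, 0.75) − 0.25·(11.25, 9.75) = (-0.5625, -1.6875)
E(-0.5625, -1.6875) = 9.17578125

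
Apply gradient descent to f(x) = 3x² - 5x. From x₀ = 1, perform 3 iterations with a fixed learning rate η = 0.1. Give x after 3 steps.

f′(x) = 6x - 5
Step 1: f′(1) = 1; x₁ = 1 − 0.1·1 = 0.9
Step 2: f′(0.9) = 0.4; x₂ = 0.9 − 0.1·0.4 = 0.86
Step 3: f′(0.86) = 0.16; x₃ = 0.86 − 0.1·0.16 = 0.844

0.844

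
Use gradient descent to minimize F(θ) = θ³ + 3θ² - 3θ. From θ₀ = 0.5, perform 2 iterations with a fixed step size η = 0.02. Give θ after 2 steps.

0.4726865

F′(θ) = 3θ² + 6θ - 3
θ₁ = 0.5 − 0.02·0.75 = 0.485
θ₂ = 0.485 − 0.02·0.615675 = 0.4726865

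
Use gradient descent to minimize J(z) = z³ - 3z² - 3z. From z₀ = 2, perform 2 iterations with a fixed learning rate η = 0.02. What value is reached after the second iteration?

2.112584

J′(z) = 3z² - 6z - 3
z₁ = 2 − 0.02·(-3) = 2.06
z₂ = 2.06 − 0.02·(-2.6292) = 2.112584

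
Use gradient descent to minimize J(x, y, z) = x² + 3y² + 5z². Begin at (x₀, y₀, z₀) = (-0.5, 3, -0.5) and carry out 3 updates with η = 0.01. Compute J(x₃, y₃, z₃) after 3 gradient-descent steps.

19.512245933728

∇J = (2x, 6y, 10z)
(x₁, y₁, z₁) = (-0.5, 3, -0.5) − 0.01·(-1, 18, -5) = (-0.49, 2.82, -0.45)
(x₂, y₂, z₂) = (-0.49, 2.82, -0.45) − 0.01·(-0.98, 16.92, -4.5) = (-0.4802, 2.6508, -0.405)
(x₃, y₃, z₃) = (-0.4802, 2.6508, -0.405) − 0.01·(-0.9604, 15.9048, -4.05) = (-0.470596, 2.491752, -0.3645)
J(-0.470596, 2.491752, -0.3645) = 19.512245933728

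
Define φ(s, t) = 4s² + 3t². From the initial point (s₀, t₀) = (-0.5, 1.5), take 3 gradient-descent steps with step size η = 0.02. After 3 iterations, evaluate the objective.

3.486025617408

∇φ = (8s, 6t)
(s₁, t₁) = (-0.5, 1.5) − 0.02·(-4, 9) = (-0.42, 1.32)
(s₂, t₂) = (-0.42, 1.32) − 0.02·(-3.36, 7.92) = (-0.3528, 1.1616)
(s₃, t₃) = (-0.3528, 1.1616) − 0.02·(-2.8224, 6.9696) = (-0.296352, 1.022208)
φ(-0.296352, 1.022208) = 3.486025617408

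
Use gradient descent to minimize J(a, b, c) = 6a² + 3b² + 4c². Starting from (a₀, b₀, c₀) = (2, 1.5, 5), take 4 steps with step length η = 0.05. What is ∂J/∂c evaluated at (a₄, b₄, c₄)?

∇J = (12a, 6b, 8c)
(a₁, b₁, c₁) = (2, 1.5, 5) − 0.05·(24, 9, 40) = (0.8, 1.05, 3)
(a₂, b₂, c₂) = (0.8, 1.05, 3) − 0.05·(9.6, 6.3, 24) = (0.32, 0.735, 1.8)
(a₃, b₃, c₃) = (0.32, 0.735, 1.8) − 0.05·(3.84, 4.41, 14.4) = (0.128, 0.5145, 1.08)
(a₄, b₄, c₄) = (0.128, 0.5145, 1.08) − 0.05·(1.536, 3.087, 8.64) = (0.0512, 0.36015, 0.648)
∂J/∂c at (0.0512, 0.36015, 0.648) = 5.184

5.184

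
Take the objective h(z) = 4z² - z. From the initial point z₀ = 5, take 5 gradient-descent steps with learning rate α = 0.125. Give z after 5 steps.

0.125

h′(z) = 8z - 1
Step 1: h′(5) = 39; z₁ = 5 − 0.125·39 = 0.125
Step 2: h′(0.125) = 0; z₂ = 0.125 − 0.125·0 = 0.125
Step 3: h′(0.125) = 0; z₃ = 0.125 − 0.125·0 = 0.125
Step 4: h′(0.125) = 0; z₄ = 0.125 − 0.125·0 = 0.125
Step 5: h′(0.125) = 0; z₅ = 0.125 − 0.125·0 = 0.125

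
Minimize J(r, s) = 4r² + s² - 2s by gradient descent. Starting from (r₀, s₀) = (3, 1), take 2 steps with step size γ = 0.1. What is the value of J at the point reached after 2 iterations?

-0.9424

∇J = (8r, 2s - 2)
(r₁, s₁) = (3, 1) − 0.1·(24, 0) = (0.6, 1)
(r₂, s₂) = (0.6, 1) − 0.1·(4.8, 0) = (0.12, 1)
J(0.12, 1) = -0.9424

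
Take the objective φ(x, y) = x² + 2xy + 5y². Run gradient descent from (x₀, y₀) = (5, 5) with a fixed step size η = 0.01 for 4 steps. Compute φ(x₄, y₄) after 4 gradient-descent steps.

87.52245786607616

∇φ = (2x + 2y, 2x + 10y)
Step 1: at (5, 5), ∇φ = (20, 60) → (5, 5) − 0.01·(20, 60) = (4.8, 4.4)
Step 2: at (4.8, 4.4), ∇φ = (18.4, 53.6) → (4.8, 4.4) − 0.01·(18.4, 53.6) = (4.616, 3.864)
Step 3: at (4.616, 3.864), ∇φ = (16.96, 47.872) → (4.616, 3.864) − 0.01·(16.96, 47.872) = (4.4464, 3.38528)
Step 4: at (4.4464, 3.38528), ∇φ = (15.66336, 42.7456) → (4.4464, 3.38528) − 0.01·(15.66336, 42.7456) = (4.2897664, 2.957824)
φ(4.2897664, 2.957824) = 87.52245786607616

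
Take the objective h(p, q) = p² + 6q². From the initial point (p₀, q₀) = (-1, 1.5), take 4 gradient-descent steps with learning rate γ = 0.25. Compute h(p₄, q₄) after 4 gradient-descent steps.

3456.00390625

∇h = (2p, 12q)
(p₁, q₁) = (-1, 1.5) − 0.25·(-2, 18) = (-0.5, -3)
(p₂, q₂) = (-0.5, -3) − 0.25·(-1, -36) = (-0.25, 6)
(p₃, q₃) = (-0.25, 6) − 0.25·(-0.5, 72) = (-0.125, -12)
(p₄, q₄) = (-0.125, -12) − 0.25·(-0.25, -144) = (-0.0625, 24)
h(-0.0625, 24) = 3456.00390625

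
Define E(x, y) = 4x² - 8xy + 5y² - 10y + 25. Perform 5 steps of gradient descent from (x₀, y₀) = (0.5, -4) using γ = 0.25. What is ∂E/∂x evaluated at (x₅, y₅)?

∇E = (8x - 8y, -8x + 10y - 10)
Step 1: at (0.5, -4), ∇E = (36, -54) → (0.5, -4) − 0.25·(36, -54) = (-8.5, 9.5)
Step 2: at (-8.5, 9.5), ∇E = (-144, 153) → (-8.5, 9.5) − 0.25·(-144, 153) = (27.5, -28.75)
Step 3: at (27.5, -28.75), ∇E = (450, -517.5) → (27.5, -28.75) − 0.25·(450, -517.5) = (-85, 100.625)
Step 4: at (-85, 100.625), ∇E = (-1485, 1676.25) → (-85, 100.625) − 0.25·(-1485, 1676.25) = (286.25, -318.4375)
Step 5: at (286.25, -318.4375), ∇E = (4837.5, -5484.375) → (286.25, -318.4375) − 0.25·(4837.5, -5484.375) = (-923.125, 1052.65625)
∂E/∂x at (-923.125, 1052.65625) = -15806.25

-15806.25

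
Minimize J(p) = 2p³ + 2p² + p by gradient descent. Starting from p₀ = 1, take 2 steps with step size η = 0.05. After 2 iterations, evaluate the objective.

J′(p) = 6p² + 4p + 1
Step 1: J′(1) = 11; p₁ = 1 − 0.05·11 = 0.45
Step 2: J′(0.45) = 4.015; p₂ = 0.45 − 0.05·4.015 = 0.24925
J(0.24925) = 0.40447071790625

0.40447071790625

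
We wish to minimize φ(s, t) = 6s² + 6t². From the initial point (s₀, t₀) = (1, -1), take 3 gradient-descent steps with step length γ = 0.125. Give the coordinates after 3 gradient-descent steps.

(-0.125, 0.125)

∇φ = (12s, 12t)
Step 1: at (1, -1), ∇φ = (12, -12) → (1, -1) − 0.125·(12, -12) = (-0.5, 0.5)
Step 2: at (-0.5, 0.5), ∇φ = (-6, 6) → (-0.5, 0.5) − 0.125·(-6, 6) = (0.25, -0.25)
Step 3: at (0.25, -0.25), ∇φ = (3, -3) → (0.25, -0.25) − 0.125·(3, -3) = (-0.125, 0.125)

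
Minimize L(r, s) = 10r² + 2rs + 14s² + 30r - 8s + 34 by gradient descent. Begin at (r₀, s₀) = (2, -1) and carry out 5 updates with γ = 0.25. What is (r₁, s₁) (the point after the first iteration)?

(-15, 7)

∇L = (20r + 2s + 30, 2r + 28s - 8)
(r₁, s₁) = (2, -1) − 0.25·(68, -32) = (-15, 7)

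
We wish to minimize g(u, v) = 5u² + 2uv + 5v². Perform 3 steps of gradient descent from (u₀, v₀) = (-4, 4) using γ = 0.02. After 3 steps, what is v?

∇g = (10u + 2v, 2u + 10v)
(u₁, v₁) = (-4, 4) − 0.02·(-32, 32) = (-3.36, 3.36)
(u₂, v₂) = (-3.36, 3.36) − 0.02·(-26.88, 26.88) = (-2.8224, 2.8224)
(u₃, v₃) = (-2.8224, 2.8224) − 0.02·(-22.5792, 22.5792) = (-2.370816, 2.370816)
v = 2.370816

2.370816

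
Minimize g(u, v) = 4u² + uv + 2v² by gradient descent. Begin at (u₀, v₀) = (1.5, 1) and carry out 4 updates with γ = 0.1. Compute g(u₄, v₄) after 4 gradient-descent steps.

0.017019845

∇g = (8u + v, u + 4v)
Step 1: at (1.5, 1), ∇g = (13, 5.5) → (1.5, 1) − 0.1·(13, 5.5) = (0.2, 0.45)
Step 2: at (0.2, 0.45), ∇g = (2.05, 2) → (0.2, 0.45) − 0.1·(2.05, 2) = (-0.005, 0.25)
Step 3: at (-0.005, 0.25), ∇g = (0.21, 0.995) → (-0.005, 0.25) − 0.1·(0.21, 0.995) = (-0.026, 0.1505)
Step 4: at (-0.026, 0.1505), ∇g = (-0.0575, 0.576) → (-0.026, 0.1505) − 0.1·(-0.0575, 0.576) = (-0.02025, 0.0929)
g(-0.02025, 0.0929) = 0.017019845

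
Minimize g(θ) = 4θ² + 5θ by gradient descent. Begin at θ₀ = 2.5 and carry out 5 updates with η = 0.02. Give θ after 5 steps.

g′(θ) = 8θ + 5
θ₁ = 2.5 − 0.02·25 = 2
θ₂ = 2 − 0.02·21 = 1.58
θ₃ = 1.58 − 0.02·17.64 = 1.2272
θ₄ = 1.2272 − 0.02·14.8176 = 0.930848
θ₅ = 0.930848 − 0.02·12.446784 = 0.68191232

0.68191232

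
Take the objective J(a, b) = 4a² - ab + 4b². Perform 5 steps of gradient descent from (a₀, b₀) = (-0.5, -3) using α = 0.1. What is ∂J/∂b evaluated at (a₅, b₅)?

∇J = (8a - b, -a + 8b)
Step 1: at (-0.5, -3), ∇J = (-1, -23.5) → (-0.5, -3) − 0.1·(-1, -23.5) = (-0.4, -0.65)
Step 2: at (-0.4, -0.65), ∇J = (-2.55, -4.8) → (-0.4, -0.65) − 0.1·(-2.55, -4.8) = (-0.145, -0.17)
Step 3: at (-0.145, -0.17), ∇J = (-0.99, -1.215) → (-0.145, -0.17) − 0.1·(-0.99, -1.215) = (-0.046, -0.0485)
Step 4: at (-0.046, -0.0485), ∇J = (-0.3195, -0.342) → (-0.046, -0.0485) − 0.1·(-0.3195, -0.342) = (-0.01405, -0.0143)
Step 5: at (-0.01405, -0.0143), ∇J = (-0.0981, -0.10035) → (-0.01405, -0.0143) − 0.1·(-0.0981, -0.10035) = (-0.00424, -0.004265)
∂J/∂b at (-0.00424, -0.004265) = -0.02988

-0.02988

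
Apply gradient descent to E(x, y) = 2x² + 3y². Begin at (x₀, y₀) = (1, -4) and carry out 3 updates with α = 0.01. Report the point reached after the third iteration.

(0.884736, -3.322336)

∇E = (4x, 6y)
(x₁, y₁) = (1, -4) − 0.01·(4, -24) = (0.96, -3.76)
(x₂, y₂) = (0.96, -3.76) − 0.01·(3.84, -22.56) = (0.9216, -3.5344)
(x₃, y₃) = (0.9216, -3.5344) − 0.01·(3.6864, -21.2064) = (0.884736, -3.322336)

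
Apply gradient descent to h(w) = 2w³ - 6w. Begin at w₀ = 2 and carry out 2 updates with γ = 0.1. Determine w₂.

h′(w) = 6w² - 6
Step 1: h′(2) = 18; w₁ = 2 − 0.1·18 = 0.2
Step 2: h′(0.2) = -5.76; w₂ = 0.2 − 0.1·(-5.76) = 0.776

0.776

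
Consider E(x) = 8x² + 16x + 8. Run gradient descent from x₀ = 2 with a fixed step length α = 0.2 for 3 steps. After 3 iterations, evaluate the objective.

8163.353088

E′(x) = 16x + 16
x₁ = 2 − 0.2·48 = -7.6
x₂ = -7.6 − 0.2·(-105.6) = 13.52
x₃ = 13.52 − 0.2·232.32 = -32.944
E(-32.944) = 8163.353088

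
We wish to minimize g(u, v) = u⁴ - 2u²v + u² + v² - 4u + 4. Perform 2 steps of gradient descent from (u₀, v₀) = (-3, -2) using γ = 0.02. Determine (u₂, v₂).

∇g = (4u³ - 4uv + 2u - 4, -2u² + 2v)
Step 1: at (-3, -2), ∇g = (-142, -22) → (-3, -2) − 0.02·(-142, -22) = (-0.16, -1.56)
Step 2: at (-0.16, -1.56), ∇g = (-5.334784, -3.1712) → (-0.16, -1.56) − 0.02·(-5.334784, -3.1712) = (-0.05330432, -1.496576)

(-0.05330432, -1.496576)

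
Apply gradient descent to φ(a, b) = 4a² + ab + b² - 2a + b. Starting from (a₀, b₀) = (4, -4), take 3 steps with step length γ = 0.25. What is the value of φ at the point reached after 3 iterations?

∇φ = (8a + b - 2, a + 2b + 1)
(a₁, b₁) = (4, -4) − 0.25·(26, -3) = (-2.5, -3.25)
(a₂, b₂) = (-2.5, -3.25) − 0.25·(-25.25, -8) = (3.8125, -1.25)
(a₃, b₃) = (3.8125, -1.25) − 0.25·(27.25, 2.3125) = (-3, -1.828125)
φ(-3, -1.828125) = 48.998291015625

48.998291015625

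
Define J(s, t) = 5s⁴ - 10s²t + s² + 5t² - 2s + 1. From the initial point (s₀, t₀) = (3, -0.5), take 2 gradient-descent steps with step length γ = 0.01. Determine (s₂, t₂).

(1.2023648, 1.15576)

∇J = (20s³ - 20st + 2s - 2, -10s² + 10t)
Step 1: at (3, -0.5), ∇J = (574, -95) → (3, -0.5) − 0.01·(574, -95) = (-2.74, 0.45)
Step 2: at (-2.74, 0.45), ∇J = (-394.23648, -70.576) → (-2.74, 0.45) − 0.01·(-394.23648, -70.576) = (1.2023648, 1.15576)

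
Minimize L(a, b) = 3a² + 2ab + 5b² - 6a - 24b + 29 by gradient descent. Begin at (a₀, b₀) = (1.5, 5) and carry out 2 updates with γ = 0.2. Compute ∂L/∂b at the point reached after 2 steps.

39.88

∇L = (6a + 2b - 6, 2a + 10b - 24)
Step 1: at (1.5, 5), ∇L = (13, 29) → (1.5, 5) − 0.2·(13, 29) = (-1.1, -0.8)
Step 2: at (-1.1, -0.8), ∇L = (-14.2, -34.2) → (-1.1, -0.8) − 0.2·(-14.2, -34.2) = (1.74, 6.04)
∂L/∂b at (1.74, 6.04) = 39.88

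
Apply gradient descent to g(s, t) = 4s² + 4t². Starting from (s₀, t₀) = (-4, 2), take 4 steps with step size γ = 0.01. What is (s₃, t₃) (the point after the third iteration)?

∇g = (8s, 8t)
Step 1: at (-4, 2), ∇g = (-32, 16) → (-4, 2) − 0.01·(-32, 16) = (-3.68, 1.84)
Step 2: at (-3.68, 1.84), ∇g = (-29.44, 14.72) → (-3.68, 1.84) − 0.01·(-29.44, 14.72) = (-3.3856, 1.6928)
Step 3: at (-3.3856, 1.6928), ∇g = (-27.0848, 13.5424) → (-3.3856, 1.6928) − 0.01·(-27.0848, 13.5424) = (-3.114752, 1.557376)

(-3.114752, 1.557376)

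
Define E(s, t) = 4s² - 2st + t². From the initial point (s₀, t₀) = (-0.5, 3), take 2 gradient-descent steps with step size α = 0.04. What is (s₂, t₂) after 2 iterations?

∇E = (8s - 2t, -2s + 2t)
(s₁, t₁) = (-0.5, 3) − 0.04·(-10, 7) = (-0.1, 2.72)
(s₂, t₂) = (-0.1, 2.72) − 0.04·(-6.24, 5.64) = (0.1496, 2.4944)

(0.1496, 2.4944)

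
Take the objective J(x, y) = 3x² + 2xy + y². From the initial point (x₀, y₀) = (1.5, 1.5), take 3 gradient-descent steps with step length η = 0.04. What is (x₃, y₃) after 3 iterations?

∇J = (6x + 2y, 2x + 2y)
(x₁, y₁) = (1.5, 1.5) − 0.04·(12, 6) = (1.02, 1.26)
(x₂, y₂) = (1.02, 1.26) − 0.04·(8.64, 4.56) = (0.6744, 1.0776)
(x₃, y₃) = (0.6744, 1.0776) − 0.04·(6.2016, 3.504) = (0.426336, 0.93744)

(0.426336, 0.93744)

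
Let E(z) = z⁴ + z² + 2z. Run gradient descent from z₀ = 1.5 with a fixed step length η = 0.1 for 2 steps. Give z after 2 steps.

E′(z) = 4z³ + 2z + 2
Step 1: E′(1.5) = 18.5; z₁ = 1.5 − 0.1·18.5 = -0.35
Step 2: E′(-0.35) = 1.1285; z₂ = -0.35 − 0.1·1.1285 = -0.46285

-0.46285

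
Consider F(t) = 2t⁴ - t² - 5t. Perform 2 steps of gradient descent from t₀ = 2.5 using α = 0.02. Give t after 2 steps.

F′(t) = 8t³ - 2t - 5
Step 1: F′(2.5) = 115; t₁ = 2.5 − 0.02·115 = 0.2
Step 2: F′(0.2) = -5.336; t₂ = 0.2 − 0.02·(-5.336) = 0.30672

0.30672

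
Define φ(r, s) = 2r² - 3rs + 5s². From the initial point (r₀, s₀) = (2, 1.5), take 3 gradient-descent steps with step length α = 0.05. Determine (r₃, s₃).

(1.4138125, 0.642)

∇φ = (4r - 3s, -3r + 10s)
(r₁, s₁) = (2, 1.5) − 0.05·(3.5, 9) = (1.825, 1.05)
(r₂, s₂) = (1.825, 1.05) − 0.05·(4.15, 5.025) = (1.6175, 0.79875)
(r₃, s₃) = (1.6175, 0.79875) − 0.05·(4.07375, 3.135) = (1.4138125, 0.642)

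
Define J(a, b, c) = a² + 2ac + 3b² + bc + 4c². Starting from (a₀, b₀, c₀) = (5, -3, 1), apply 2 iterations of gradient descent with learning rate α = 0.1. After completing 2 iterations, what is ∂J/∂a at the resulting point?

4.82

∇J = (2a + 2c, 6b + c, 2a + b + 8c)
(a₁, b₁, c₁) = (5, -3, 1) − 0.1·(12, -17, 15) = (3.8, -1.3, -0.5)
(a₂, b₂, c₂) = (3.8, -1.3, -0.5) − 0.1·(6.6, -8.3, 2.3) = (3.14, -0.47, -0.73)
∂J/∂a at (3.14, -0.47, -0.73) = 4.82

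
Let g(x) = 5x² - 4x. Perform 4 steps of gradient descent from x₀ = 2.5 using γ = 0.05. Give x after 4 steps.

0.53125

g′(x) = 10x - 4
x₁ = 2.5 − 0.05·21 = 1.45
x₂ = 1.45 − 0.05·10.5 = 0.925
x₃ = 0.925 − 0.05·5.25 = 0.6625
x₄ = 0.6625 − 0.05·2.625 = 0.53125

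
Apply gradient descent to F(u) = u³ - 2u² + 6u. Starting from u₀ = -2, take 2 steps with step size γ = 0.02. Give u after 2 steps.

F′(u) = 3u² - 4u + 6
Step 1: F′(-2) = 26; u₁ = -2 − 0.02·26 = -2.52
Step 2: F′(-2.52) = 35.1312; u₂ = -2.52 − 0.02·35.1312 = -3.222624

-3.222624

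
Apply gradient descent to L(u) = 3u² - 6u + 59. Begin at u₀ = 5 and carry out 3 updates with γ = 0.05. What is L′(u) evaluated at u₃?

8.232

L′(u) = 6u - 6
Step 1: L′(5) = 24; u₁ = 5 − 0.05·24 = 3.8
Step 2: L′(3.8) = 16.8; u₂ = 3.8 − 0.05·16.8 = 2.96
Step 3: L′(2.96) = 11.76; u₃ = 2.96 − 0.05·11.76 = 2.372
L′(u) at (2.372) = 8.232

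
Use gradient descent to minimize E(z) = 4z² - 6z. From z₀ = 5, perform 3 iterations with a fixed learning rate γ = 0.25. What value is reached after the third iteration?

-3.5

E′(z) = 8z - 6
z₁ = 5 − 0.25·34 = -3.5
z₂ = -3.5 − 0.25·(-34) = 5
z₃ = 5 − 0.25·34 = -3.5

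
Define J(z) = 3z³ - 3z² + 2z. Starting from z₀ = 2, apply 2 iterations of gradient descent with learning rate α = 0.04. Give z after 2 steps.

J′(z) = 9z² - 6z + 2
Step 1: J′(2) = 26; z₁ = 2 − 0.04·26 = 0.96
Step 2: J′(0.96) = 4.5344; z₂ = 0.96 − 0.04·4.5344 = 0.778624

0.778624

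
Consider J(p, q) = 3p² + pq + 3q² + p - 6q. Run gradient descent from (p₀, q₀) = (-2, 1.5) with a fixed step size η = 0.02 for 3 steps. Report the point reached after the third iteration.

(-1.494484, 1.436416)

∇J = (6p + q + 1, p + 6q - 6)
(p₁, q₁) = (-2, 1.5) − 0.02·(-9.5, 1) = (-1.81, 1.48)
(p₂, q₂) = (-1.81, 1.48) − 0.02·(-8.38, 1.07) = (-1.6424, 1.4586)
(p₃, q₃) = (-1.6424, 1.4586) − 0.02·(-7.3958, 1.1092) = (-1.494484, 1.436416)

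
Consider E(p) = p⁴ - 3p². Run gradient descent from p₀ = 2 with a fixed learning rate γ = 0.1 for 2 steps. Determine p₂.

E′(p) = 4p³ - 6p
Step 1: E′(2) = 20; p₁ = 2 − 0.1·20 = 0
Step 2: E′(0) = 0; p₂ = 0 − 0.1·0 = 0

0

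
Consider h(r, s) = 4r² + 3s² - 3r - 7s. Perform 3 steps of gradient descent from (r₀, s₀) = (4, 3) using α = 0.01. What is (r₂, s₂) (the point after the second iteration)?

(3.4432, 2.7866)

∇h = (8r - 3, 6s - 7)
(r₁, s₁) = (4, 3) − 0.01·(29, 11) = (3.71, 2.89)
(r₂, s₂) = (3.71, 2.89) − 0.01·(26.68, 10.34) = (3.4432, 2.7866)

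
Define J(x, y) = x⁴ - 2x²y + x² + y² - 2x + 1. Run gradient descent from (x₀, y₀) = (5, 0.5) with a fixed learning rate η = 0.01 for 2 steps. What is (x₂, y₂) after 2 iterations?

∇J = (4x³ - 4xy + 2x - 2, -2x² + 2y)
Step 1: at (5, 0.5), ∇J = (498, -49) → (5, 0.5) − 0.01·(498, -49) = (0.02, 0.99)
Step 2: at (0.02, 0.99), ∇J = (-2.039168, 1.9792) → (0.02, 0.99) − 0.01·(-2.039168, 1.9792) = (0.04039168, 0.970208)

(0.04039168, 0.970208)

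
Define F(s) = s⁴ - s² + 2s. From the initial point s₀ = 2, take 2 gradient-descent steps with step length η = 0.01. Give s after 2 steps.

1.51748

F′(s) = 4s³ - 2s + 2
s₁ = 2 − 0.01·30 = 1.7
s₂ = 1.7 − 0.01·18.252 = 1.51748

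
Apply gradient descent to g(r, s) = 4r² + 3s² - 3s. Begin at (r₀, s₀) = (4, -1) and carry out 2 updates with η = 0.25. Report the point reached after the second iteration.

∇g = (8r, 6s - 3)
(r₁, s₁) = (4, -1) − 0.25·(32, -9) = (-4, 1.25)
(r₂, s₂) = (-4, 1.25) − 0.25·(-32, 4.5) = (4, 0.125)

(4, 0.125)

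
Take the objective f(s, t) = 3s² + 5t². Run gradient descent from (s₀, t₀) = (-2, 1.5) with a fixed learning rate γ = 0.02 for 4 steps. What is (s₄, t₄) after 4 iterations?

∇f = (6s, 10t)
Step 1: at (-2, 1.5), ∇f = (-12, 15) → (-2, 1.5) − 0.02·(-12, 15) = (-1.76, 1.2)
Step 2: at (-1.76, 1.2), ∇f = (-10.56, 12) → (-1.76, 1.2) − 0.02·(-10.56, 12) = (-1.5488, 0.96)
Step 3: at (-1.5488, 0.96), ∇f = (-9.2928, 9.6) → (-1.5488, 0.96) − 0.02·(-9.2928, 9.6) = (-1.362944, 0.768)
Step 4: at (-1.362944, 0.768), ∇f = (-8.177664, 7.68) → (-1.362944, 0.768) − 0.02·(-8.177664, 7.68) = (-1.19939072, 0.6144)

(-1.19939072, 0.6144)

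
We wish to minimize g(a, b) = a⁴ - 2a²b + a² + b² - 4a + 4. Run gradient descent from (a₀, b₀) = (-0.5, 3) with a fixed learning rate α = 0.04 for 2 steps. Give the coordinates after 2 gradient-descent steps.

(-0.52719872, 2.579232)

∇g = (4a³ - 4ab + 2a - 4, -2a² + 2b)
Step 1: at (-0.5, 3), ∇g = (0.5, 5.5) → (-0.5, 3) − 0.04·(0.5, 5.5) = (-0.52, 2.78)
Step 2: at (-0.52, 2.78), ∇g = (0.179968, 5.0192) → (-0.52, 2.78) − 0.04·(0.179968, 5.0192) = (-0.52719872, 2.579232)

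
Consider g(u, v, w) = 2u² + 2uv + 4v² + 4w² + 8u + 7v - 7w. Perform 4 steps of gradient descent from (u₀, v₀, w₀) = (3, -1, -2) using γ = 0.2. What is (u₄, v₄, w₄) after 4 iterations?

(-1.5376, -0.0464, 0.5024)

∇g = (4u + 2v + 8, 2u + 8v + 7, 8w - 7)
Step 1: at (3, -1, -2), ∇g = (18, 5, -23) → (3, -1, -2) − 0.2·(18, 5, -23) = (-0.6, -2, 2.6)
Step 2: at (-0.6, -2, 2.6), ∇g = (1.6, -10.2, 13.8) → (-0.6, -2, 2.6) − 0.2·(1.6, -10.2, 13.8) = (-0.92, 0.04, -0.16)
Step 3: at (-0.92, 0.04, -0.16), ∇g = (4.4, 5.48, -8.28) → (-0.92, 0.04, -0.16) − 0.2·(4.4, 5.48, -8.28) = (-1.8, -1.056, 1.496)
Step 4: at (-1.8, -1.056, 1.496), ∇g = (-1.312, -5.048, 4.968) → (-1.8, -1.056, 1.496) − 0.2·(-1.312, -5.048, 4.968) = (-1.5376, -0.0464, 0.5024)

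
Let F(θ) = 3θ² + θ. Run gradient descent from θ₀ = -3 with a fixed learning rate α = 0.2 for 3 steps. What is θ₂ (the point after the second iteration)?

-0.28

F′(θ) = 6θ + 1
Step 1: F′(-3) = -17; θ₁ = -3 − 0.2·(-17) = 0.4
Step 2: F′(0.4) = 3.4; θ₂ = 0.4 − 0.2·3.4 = -0.28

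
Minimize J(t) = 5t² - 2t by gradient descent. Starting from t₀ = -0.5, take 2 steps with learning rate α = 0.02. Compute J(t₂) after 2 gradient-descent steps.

J′(t) = 10t - 2
t₁ = -0.5 − 0.02·(-7) = -0.36
t₂ = -0.36 − 0.02·(-5.6) = -0.248
J(-0.248) = 0.80352

0.80352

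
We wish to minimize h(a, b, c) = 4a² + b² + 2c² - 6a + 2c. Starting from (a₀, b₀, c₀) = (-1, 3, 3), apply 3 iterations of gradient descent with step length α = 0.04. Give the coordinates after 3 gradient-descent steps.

∇h = (8a - 6, 2b, 4c + 2)
(a₁, b₁, c₁) = (-1, 3, 3) − 0.04·(-14, 6, 14) = (-0.44, 2.76, 2.44)
(a₂, b₂, c₂) = (-0.44, 2.76, 2.44) − 0.04·(-9.52, 5.52, 11.76) = (-0.0592, 2.5392, 1.9696)
(a₃, b₃, c₃) = (-0.0592, 2.5392, 1.9696) − 0.04·(-6.4736, 5.0784, 9.8784) = (0.199744, 2.336064, 1.574464)

(0.199744, 2.336064, 1.574464)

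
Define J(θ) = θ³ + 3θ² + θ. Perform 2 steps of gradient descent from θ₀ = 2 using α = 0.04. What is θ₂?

0.6

J′(θ) = 3θ² + 6θ + 1
Step 1: J′(2) = 25; θ₁ = 2 − 0.04·25 = 1
Step 2: J′(1) = 10; θ₂ = 1 − 0.04·10 = 0.6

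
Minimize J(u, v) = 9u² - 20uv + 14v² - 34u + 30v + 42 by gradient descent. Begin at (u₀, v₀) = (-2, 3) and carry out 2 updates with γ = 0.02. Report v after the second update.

-0.3952

∇J = (18u - 20v - 34, -20u + 28v + 30)
(u₁, v₁) = (-2, 3) − 0.02·(-130, 154) = (0.6, -0.08)
(u₂, v₂) = (0.6, -0.08) − 0.02·(-21.6, 15.76) = (1.032, -0.3952)
v = -0.3952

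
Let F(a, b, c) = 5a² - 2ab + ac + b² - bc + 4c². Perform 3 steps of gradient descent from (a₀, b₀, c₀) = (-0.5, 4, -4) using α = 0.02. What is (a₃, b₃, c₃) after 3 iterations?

∇F = (10a - 2b + c, -2a + 2b - c, a - b + 8c)
(a₁, b₁, c₁) = (-0.5, 4, -4) − 0.02·(-17, 13, -36.5) = (-0.16, 3.74, -3.27)
(a₂, b₂, c₂) = (-0.16, 3.74, -3.27) − 0.02·(-12.35, 11.07, -30.06) = (0.087, 3.5186, -2.6688)
(a₃, b₃, c₃) = (0.087, 3.5186, -2.6688) − 0.02·(-8.836, 9.532, -24.782) = (0.26372, 3.32796, -2.17316)

(0.26372, 3.32796, -2.17316)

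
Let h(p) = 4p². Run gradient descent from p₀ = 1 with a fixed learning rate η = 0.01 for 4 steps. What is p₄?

0.71639296

h′(p) = 8p
p₁ = 1 − 0.01·8 = 0.92
p₂ = 0.92 − 0.01·7.36 = 0.8464
p₃ = 0.8464 − 0.01·6.7712 = 0.778688
p₄ = 0.778688 − 0.01·6.229504 = 0.71639296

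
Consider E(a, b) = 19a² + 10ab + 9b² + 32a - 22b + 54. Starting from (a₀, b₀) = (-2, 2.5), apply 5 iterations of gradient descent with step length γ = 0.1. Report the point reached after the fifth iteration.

∇E = (38a + 10b + 32, 10a + 18b - 22)
Step 1: at (-2, 2.5), ∇E = (-19, 3) → (-2, 2.5) − 0.1·(-19, 3) = (-0.1, 2.2)
Step 2: at (-0.1, 2.2), ∇E = (50.2, 16.6) → (-0.1, 2.2) − 0.1·(50.2, 16.6) = (-5.12, 0.54)
Step 3: at (-5.12, 0.54), ∇E = (-157.16, -63.48) → (-5.12, 0.54) − 0.1·(-157.16, -63.48) = (10.596, 6.888)
Step 4: at (10.596, 6.888), ∇E = (503.528, 207.944) → (10.596, 6.888) − 0.1·(503.528, 207.944) = (-39.7568, -13.9064)
Step 5: at (-39.7568, -13.9064), ∇E = (-1617.8224, -669.8832) → (-39.7568, -13.9064) − 0.1·(-1617.8224, -669.8832) = (122.02544, 53.08192)

(122.02544, 53.08192)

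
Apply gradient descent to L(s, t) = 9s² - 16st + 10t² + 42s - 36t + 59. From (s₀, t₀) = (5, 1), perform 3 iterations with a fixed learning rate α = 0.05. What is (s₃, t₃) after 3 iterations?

(-0.926, 3.768)

∇L = (18s - 16t + 42, -16s + 20t - 36)
Step 1: at (5, 1), ∇L = (116, -96) → (5, 1) − 0.05·(116, -96) = (-0.8, 5.8)
Step 2: at (-0.8, 5.8), ∇L = (-65.2, 92.8) → (-0.8, 5.8) − 0.05·(-65.2, 92.8) = (2.46, 1.16)
Step 3: at (2.46, 1.16), ∇L = (67.72, -52.16) → (2.46, 1.16) − 0.05·(67.72, -52.16) = (-0.926, 3.768)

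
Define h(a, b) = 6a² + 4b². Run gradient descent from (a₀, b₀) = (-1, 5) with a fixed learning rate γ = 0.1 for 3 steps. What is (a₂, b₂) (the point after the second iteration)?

∇h = (12a, 8b)
(a₁, b₁) = (-1, 5) − 0.1·(-12, 40) = (0.2, 1)
(a₂, b₂) = (0.2, 1) − 0.1·(2.4, 8) = (-0.04, 0.2)

(-0.04, 0.2)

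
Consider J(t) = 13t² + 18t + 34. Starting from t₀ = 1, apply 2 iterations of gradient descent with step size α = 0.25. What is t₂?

J′(t) = 26t + 18
Step 1: J′(1) = 44; t₁ = 1 − 0.25·44 = -10
Step 2: J′(-10) = -242; t₂ = -10 − 0.25·(-242) = 50.5

50.5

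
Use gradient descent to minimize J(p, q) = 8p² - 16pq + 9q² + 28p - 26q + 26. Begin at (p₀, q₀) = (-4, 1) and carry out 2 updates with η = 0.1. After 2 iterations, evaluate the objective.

∇J = (16p - 16q + 28, -16p + 18q - 26)
Step 1: at (-4, 1), ∇J = (-52, 56) → (-4, 1) − 0.1·(-52, 56) = (1.2, -4.6)
Step 2: at (1.2, -4.6), ∇J = (120.8, -128) → (1.2, -4.6) − 0.1·(120.8, -128) = (-10.88, 8.2)
J(-10.88, 8.2) = 2487.7712

2487.7712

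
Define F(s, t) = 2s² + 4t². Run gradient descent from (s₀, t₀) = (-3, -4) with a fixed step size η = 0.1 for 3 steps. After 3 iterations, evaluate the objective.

∇F = (4s, 8t)
(s₁, t₁) = (-3, -4) − 0.1·(-12, -32) = (-1.8, -0.8)
(s₂, t₂) = (-1.8, -0.8) − 0.1·(-7.2, -6.4) = (-1.08, -0.16)
(s₃, t₃) = (-1.08, -0.16) − 0.1·(-4.32, -1.28) = (-0.648, -0.032)
F(-0.648, -0.032) = 0.843904

0.843904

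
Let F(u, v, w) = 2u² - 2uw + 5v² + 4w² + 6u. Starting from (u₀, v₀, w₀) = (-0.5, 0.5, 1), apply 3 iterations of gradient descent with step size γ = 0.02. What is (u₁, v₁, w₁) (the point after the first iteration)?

∇F = (4u - 2w + 6, 10v, -2u + 8w)
(u₁, v₁, w₁) = (-0.5, 0.5, 1) − 0.02·(2, 5, 9) = (-0.54, 0.4, 0.82)

(-0.54, 0.4, 0.82)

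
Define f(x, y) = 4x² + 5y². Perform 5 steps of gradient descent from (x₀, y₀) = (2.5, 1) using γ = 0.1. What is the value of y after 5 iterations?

∇f = (8x, 10y)
(x₁, y₁) = (2.5, 1) − 0.1·(20, 10) = (0.5, 0)
(x₂, y₂) = (0.5, 0) − 0.1·(4, 0) = (0.1, 0)
(x₃, y₃) = (0.1, 0) − 0.1·(0.8, 0) = (0.02, 0)
(x₄, y₄) = (0.02, 0) − 0.1·(0.16, 0) = (0.004, 0)
(x₅, y₅) = (0.004, 0) − 0.1·(0.032, 0) = (0.0008, 0)
y = 0

0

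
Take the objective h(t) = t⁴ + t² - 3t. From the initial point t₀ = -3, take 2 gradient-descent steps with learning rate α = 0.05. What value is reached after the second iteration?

h′(t) = 4t³ + 2t - 3
Step 1: h′(-3) = -117; t₁ = -3 − 0.05·(-117) = 2.85
Step 2: h′(2.85) = 95.2965; t₂ = 2.85 − 0.05·95.2965 = -1.914825

-1.914825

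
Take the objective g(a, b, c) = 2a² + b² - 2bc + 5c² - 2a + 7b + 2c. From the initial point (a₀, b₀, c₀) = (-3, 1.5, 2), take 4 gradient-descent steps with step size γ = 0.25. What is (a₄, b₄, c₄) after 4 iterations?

∇g = (4a - 2, 2b - 2c + 7, -2b + 10c + 2)
(a₁, b₁, c₁) = (-3, 1.5, 2) − 0.25·(-14, 6, 19) = (0.5, 0, -2.75)
(a₂, b₂, c₂) = (0.5, 0, -2.75) − 0.25·(0, 12.5, -25.5) = (0.5, -3.125, 3.625)
(a₃, b₃, c₃) = (0.5, -3.125, 3.625) − 0.25·(0, -6.5, 44.5) = (0.5, -1.5, -7.5)
(a₄, b₄, c₄) = (0.5, -1.5, -7.5) − 0.25·(0, 19, -70) = (0.5, -6.25, 10)

(0.5, -6.25, 10)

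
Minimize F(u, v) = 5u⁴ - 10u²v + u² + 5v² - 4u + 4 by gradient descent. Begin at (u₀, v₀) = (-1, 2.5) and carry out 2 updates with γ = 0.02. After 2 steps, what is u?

∇F = (20u³ - 20uv + 2u - 4, -10u² + 10v)
Step 1: at (-1, 2.5), ∇F = (24, 15) → (-1, 2.5) − 0.02·(24, 15) = (-1.48, 2.2)
Step 2: at (-1.48, 2.2), ∇F = (-6.67584, 0.096) → (-1.48, 2.2) − 0.02·(-6.67584, 0.096) = (-1.3464832, 2.19808)
u = -1.3464832

-1.3464832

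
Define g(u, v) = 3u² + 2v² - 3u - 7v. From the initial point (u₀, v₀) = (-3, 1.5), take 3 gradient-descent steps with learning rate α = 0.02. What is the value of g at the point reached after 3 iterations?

∇g = (6u - 3, 4v - 7)
Step 1: at (-3, 1.5), ∇g = (-21, -1) → (-3, 1.5) − 0.02·(-21, -1) = (-2.58, 1.52)
Step 2: at (-2.58, 1.52), ∇g = (-18.48, -0.92) → (-2.58, 1.52) − 0.02·(-18.48, -0.92) = (-2.2104, 1.5384)
Step 3: at (-2.2104, 1.5384), ∇g = (-16.2624, -0.8464) → (-2.2104, 1.5384) − 0.02·(-16.2624, -0.8464) = (-1.885152, 1.555328)
g(-1.885152, 1.555328) = 10.26764456448

10.26764456448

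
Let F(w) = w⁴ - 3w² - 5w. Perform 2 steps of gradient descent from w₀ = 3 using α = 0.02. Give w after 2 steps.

1.38024

F′(w) = 4w³ - 6w - 5
Step 1: F′(3) = 85; w₁ = 3 − 0.02·85 = 1.3
Step 2: F′(1.3) = -4.012; w₂ = 1.3 − 0.02·(-4.012) = 1.38024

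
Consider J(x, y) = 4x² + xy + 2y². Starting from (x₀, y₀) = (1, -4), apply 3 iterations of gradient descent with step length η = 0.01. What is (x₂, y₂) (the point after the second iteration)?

(0.9217, -3.7056)

∇J = (8x + y, x + 4y)
Step 1: at (1, -4), ∇J = (4, -15) → (1, -4) − 0.01·(4, -15) = (0.96, -3.85)
Step 2: at (0.96, -3.85), ∇J = (3.83, -14.44) → (0.96, -3.85) − 0.01·(3.83, -14.44) = (0.9217, -3.7056)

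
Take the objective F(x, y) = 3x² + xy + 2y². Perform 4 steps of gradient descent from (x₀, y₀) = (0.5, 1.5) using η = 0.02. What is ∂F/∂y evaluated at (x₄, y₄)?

∇F = (6x + y, x + 4y)
(x₁, y₁) = (0.5, 1.5) − 0.02·(4.5, 6.5) = (0.41, 1.37)
(x₂, y₂) = (0.41, 1.37) − 0.02·(3.83, 5.89) = (0.3334, 1.2522)
(x₃, y₃) = (0.3334, 1.2522) − 0.02·(3.2526, 5.3422) = (0.268348, 1.145356)
(x₄, y₄) = (0.268348, 1.145356) − 0.02·(2.755444, 4.849772) = (0.21323912, 1.04836056)
∂F/∂y at (0.21323912, 1.04836056) = 4.40668136

4.40668136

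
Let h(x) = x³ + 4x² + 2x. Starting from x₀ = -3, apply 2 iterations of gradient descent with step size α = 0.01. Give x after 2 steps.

h′(x) = 3x² + 8x + 2
x₁ = -3 − 0.01·5 = -3.05
x₂ = -3.05 − 0.01·5.5075 = -3.105075

-3.105075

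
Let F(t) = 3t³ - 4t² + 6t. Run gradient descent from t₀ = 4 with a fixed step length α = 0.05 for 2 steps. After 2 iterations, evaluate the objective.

F′(t) = 9t² - 8t + 6
Step 1: F′(4) = 118; t₁ = 4 − 0.05·118 = -1.9
Step 2: F′(-1.9) = 53.69; t₂ = -1.9 − 0.05·53.69 = -4.5845
F(-4.5845) = -400.643676178375

-400.643676178375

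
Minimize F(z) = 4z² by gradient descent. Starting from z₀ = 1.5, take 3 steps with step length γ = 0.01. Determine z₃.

1.168032

F′(z) = 8z
Step 1: F′(1.5) = 12; z₁ = 1.5 − 0.01·12 = 1.38
Step 2: F′(1.38) = 11.04; z₂ = 1.38 − 0.01·11.04 = 1.2696
Step 3: F′(1.2696) = 10.1568; z₃ = 1.2696 − 0.01·10.1568 = 1.168032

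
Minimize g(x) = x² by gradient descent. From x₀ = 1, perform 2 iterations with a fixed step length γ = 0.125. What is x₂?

0.5625

g′(x) = 2x
x₁ = 1 − 0.125·2 = 0.75
x₂ = 0.75 − 0.125·1.5 = 0.5625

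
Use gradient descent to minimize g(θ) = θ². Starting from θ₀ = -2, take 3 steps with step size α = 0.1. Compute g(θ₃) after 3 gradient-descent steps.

1.048576

g′(θ) = 2θ
θ₁ = -2 − 0.1·(-4) = -1.6
θ₂ = -1.6 − 0.1·(-3.2) = -1.28
θ₃ = -1.28 − 0.1·(-2.56) = -1.024
g(-1.024) = 1.048576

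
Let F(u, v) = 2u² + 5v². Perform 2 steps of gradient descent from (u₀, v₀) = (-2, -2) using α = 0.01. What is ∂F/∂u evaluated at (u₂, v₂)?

-7.3728

∇F = (4u, 10v)
(u₁, v₁) = (-2, -2) − 0.01·(-8, -20) = (-1.92, -1.8)
(u₂, v₂) = (-1.92, -1.8) − 0.01·(-7.68, -18) = (-1.8432, -1.62)
∂F/∂u at (-1.8432, -1.62) = -7.3728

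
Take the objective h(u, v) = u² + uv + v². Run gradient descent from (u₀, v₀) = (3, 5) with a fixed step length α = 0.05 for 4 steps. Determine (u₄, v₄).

(1.27351875, 2.90253125)

∇h = (2u + v, u + 2v)
(u₁, v₁) = (3, 5) − 0.05·(11, 13) = (2.45, 4.35)
(u₂, v₂) = (2.45, 4.35) − 0.05·(9.25, 11.15) = (1.9875, 3.7925)
(u₃, v₃) = (1.9875, 3.7925) − 0.05·(7.7675, 9.5725) = (1.599125, 3.313875)
(u₄, v₄) = (1.599125, 3.313875) − 0.05·(6.512125, 8.226875) = (1.27351875, 2.90253125)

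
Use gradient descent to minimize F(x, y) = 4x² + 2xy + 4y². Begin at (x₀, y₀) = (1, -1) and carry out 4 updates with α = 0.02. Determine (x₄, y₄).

(0.59969536, -0.59969536)

∇F = (8x + 2y, 2x + 8y)
Step 1: at (1, -1), ∇F = (6, -6) → (1, -1) − 0.02·(6, -6) = (0.88, -0.88)
Step 2: at (0.88, -0.88), ∇F = (5.28, -5.28) → (0.88, -0.88) − 0.02·(5.28, -5.28) = (0.7744, -0.7744)
Step 3: at (0.7744, -0.7744), ∇F = (4.6464, -4.6464) → (0.7744, -0.7744) − 0.02·(4.6464, -4.6464) = (0.681472, -0.681472)
Step 4: at (0.681472, -0.681472), ∇F = (4.088832, -4.088832) → (0.681472, -0.681472) − 0.02·(4.088832, -4.088832) = (0.59969536, -0.59969536)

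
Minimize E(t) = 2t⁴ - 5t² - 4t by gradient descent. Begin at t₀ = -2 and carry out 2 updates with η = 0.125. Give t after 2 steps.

E′(t) = 8t³ - 10t - 4
Step 1: E′(-2) = -48; t₁ = -2 − 0.125·(-48) = 4
Step 2: E′(4) = 468; t₂ = 4 − 0.125·468 = -54.5

-54.5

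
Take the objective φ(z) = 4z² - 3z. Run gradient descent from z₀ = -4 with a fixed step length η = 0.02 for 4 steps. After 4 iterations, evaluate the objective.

18.41549791297536

φ′(z) = 8z - 3
z₁ = -4 − 0.02·(-35) = -3.3
z₂ = -3.3 − 0.02·(-29.4) = -2.712
z₃ = -2.712 − 0.02·(-24.696) = -2.21808
z₄ = -2.21808 − 0.02·(-20.74464) = -1.8031872
φ(-1.8031872) = 18.41549791297536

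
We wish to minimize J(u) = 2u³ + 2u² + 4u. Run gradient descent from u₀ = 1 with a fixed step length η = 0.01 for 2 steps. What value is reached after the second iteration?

0.741224

J′(u) = 6u² + 4u + 4
u₁ = 1 − 0.01·14 = 0.86
u₂ = 0.86 − 0.01·11.8776 = 0.741224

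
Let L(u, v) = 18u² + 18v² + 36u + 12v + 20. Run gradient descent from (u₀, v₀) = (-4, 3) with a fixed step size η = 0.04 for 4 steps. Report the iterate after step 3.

(-0.744448, -0.61728)

∇L = (36u + 36, 36v + 12)
Step 1: at (-4, 3), ∇L = (-108, 120) → (-4, 3) − 0.04·(-108, 120) = (0.32, -1.8)
Step 2: at (0.32, -1.8), ∇L = (47.52, -52.8) → (0.32, -1.8) − 0.04·(47.52, -52.8) = (-1.5808, 0.312)
Step 3: at (-1.5808, 0.312), ∇L = (-20.9088, 23.232) → (-1.5808, 0.312) − 0.04·(-20.9088, 23.232) = (-0.744448, -0.61728)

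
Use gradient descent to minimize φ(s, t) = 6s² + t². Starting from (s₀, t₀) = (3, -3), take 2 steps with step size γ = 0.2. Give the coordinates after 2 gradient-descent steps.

(5.88, -1.08)

∇φ = (12s, 2t)
Step 1: at (3, -3), ∇φ = (36, -6) → (3, -3) − 0.2·(36, -6) = (-4.2, -1.8)
Step 2: at (-4.2, -1.8), ∇φ = (-50.4, -3.6) → (-4.2, -1.8) − 0.2·(-50.4, -3.6) = (5.88, -1.08)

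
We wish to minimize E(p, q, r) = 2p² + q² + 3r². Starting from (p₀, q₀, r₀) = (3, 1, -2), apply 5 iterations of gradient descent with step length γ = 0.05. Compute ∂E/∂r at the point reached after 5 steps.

-2.01684

∇E = (4p, 2q, 6r)
(p₁, q₁, r₁) = (3, 1, -2) − 0.05·(12, 2, -12) = (2.4, 0.9, -1.4)
(p₂, q₂, r₂) = (2.4, 0.9, -1.4) − 0.05·(9.6, 1.8, -8.4) = (1.92, 0.81, -0.98)
(p₃, q₃, r₃) = (1.92, 0.81, -0.98) − 0.05·(7.68, 1.62, -5.88) = (1.536, 0.729, -0.686)
(p₄, q₄, r₄) = (1.536, 0.729, -0.686) − 0.05·(6.144, 1.458, -4.116) = (1.2288, 0.6561, -0.4802)
(p₅, q₅, r₅) = (1.2288, 0.6561, -0.4802) − 0.05·(4.9152, 1.3122, -2.8812) = (0.98304, 0.59049, -0.33614)
∂E/∂r at (0.98304, 0.59049, -0.33614) = -2.01684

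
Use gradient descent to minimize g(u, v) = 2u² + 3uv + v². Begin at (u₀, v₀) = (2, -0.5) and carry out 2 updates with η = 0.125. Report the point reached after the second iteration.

(1.015625, -1.2890625)

∇g = (4u + 3v, 3u + 2v)
(u₁, v₁) = (2, -0.5) − 0.125·(6.5, 5) = (1.1875, -1.125)
(u₂, v₂) = (1.1875, -1.125) − 0.125·(1.375, 1.3125) = (1.015625, -1.2890625)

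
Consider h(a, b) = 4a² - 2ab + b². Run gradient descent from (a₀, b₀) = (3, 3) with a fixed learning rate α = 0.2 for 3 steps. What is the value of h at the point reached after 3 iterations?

3.796416

∇h = (8a - 2b, -2a + 2b)
(a₁, b₁) = (3, 3) − 0.2·(18, 0) = (-0.6, 3)
(a₂, b₂) = (-0.6, 3) − 0.2·(-10.8, 7.2) = (1.56, 1.56)
(a₃, b₃) = (1.56, 1.56) − 0.2·(9.36, 0) = (-0.312, 1.56)
h(-0.312, 1.56) = 3.796416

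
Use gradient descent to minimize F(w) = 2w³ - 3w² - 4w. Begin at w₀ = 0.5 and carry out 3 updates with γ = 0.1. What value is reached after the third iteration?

F′(w) = 6w² - 6w - 4
Step 1: F′(0.5) = -5.5; w₁ = 0.5 − 0.1·(-5.5) = 1.05
Step 2: F′(1.05) = -3.685; w₂ = 1.05 − 0.1·(-3.685) = 1.4185
Step 3: F′(1.4185) = -0.4381465; w₃ = 1.4185 − 0.1·(-0.4381465) = 1.46231465

1.46231465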